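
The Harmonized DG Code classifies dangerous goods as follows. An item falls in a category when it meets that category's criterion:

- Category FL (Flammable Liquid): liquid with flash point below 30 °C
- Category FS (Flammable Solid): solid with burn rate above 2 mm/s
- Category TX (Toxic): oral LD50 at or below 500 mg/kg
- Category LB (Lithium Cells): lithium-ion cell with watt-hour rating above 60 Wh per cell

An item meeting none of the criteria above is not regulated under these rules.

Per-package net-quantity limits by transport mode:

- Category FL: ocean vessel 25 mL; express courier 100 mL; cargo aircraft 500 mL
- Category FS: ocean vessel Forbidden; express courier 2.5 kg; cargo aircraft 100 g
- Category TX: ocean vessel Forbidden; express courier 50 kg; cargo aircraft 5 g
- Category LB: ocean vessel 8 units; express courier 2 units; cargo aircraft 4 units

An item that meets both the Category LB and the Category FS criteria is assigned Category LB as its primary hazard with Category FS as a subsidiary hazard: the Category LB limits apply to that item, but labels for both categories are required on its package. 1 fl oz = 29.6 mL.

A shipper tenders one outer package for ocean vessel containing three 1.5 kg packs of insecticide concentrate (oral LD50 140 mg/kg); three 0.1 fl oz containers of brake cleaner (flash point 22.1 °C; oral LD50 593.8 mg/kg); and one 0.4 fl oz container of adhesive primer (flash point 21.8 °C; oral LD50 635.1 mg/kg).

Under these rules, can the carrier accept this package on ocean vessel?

No

Insecticide concentrate: oral LD50 140 mg/kg ≤ 500 mg/kg → Category TX (Toxic).
With flash point 22.1 °C (< 30 °C), the brake cleaner falls in Category FL.
The adhesive primer has flash point 21.8 °C, which is < 30 °C, so it is Category FL (Flammable Liquid).
Total Category FL: (three 0.1 fl oz containers = 8.88 mL) + (one 0.4 fl oz container = 11.84 mL) = 20.72 mL.
That is within the Category FL ocean vessel limit of 25 mL.
Category TX quantity: three 1.5 kg packs = 4.5 kg.
By ocean vessel, Category TX is Forbidden regardless of quantity.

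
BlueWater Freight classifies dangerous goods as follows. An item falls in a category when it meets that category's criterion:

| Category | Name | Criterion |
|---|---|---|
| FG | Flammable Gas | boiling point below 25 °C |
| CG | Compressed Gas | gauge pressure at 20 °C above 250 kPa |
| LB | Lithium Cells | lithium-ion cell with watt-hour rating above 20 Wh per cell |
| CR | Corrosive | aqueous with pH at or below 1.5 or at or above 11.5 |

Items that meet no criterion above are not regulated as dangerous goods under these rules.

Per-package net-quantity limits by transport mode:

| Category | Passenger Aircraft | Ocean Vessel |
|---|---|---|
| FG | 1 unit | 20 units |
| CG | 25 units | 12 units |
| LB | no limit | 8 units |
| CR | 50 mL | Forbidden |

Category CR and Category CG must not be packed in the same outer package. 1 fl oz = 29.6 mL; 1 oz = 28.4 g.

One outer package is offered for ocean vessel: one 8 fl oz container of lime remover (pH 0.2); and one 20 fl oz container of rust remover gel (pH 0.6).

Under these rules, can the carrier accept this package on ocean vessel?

No

The lime remover has pH 0.2, which is ≤ 1.5, so it is Category CR (Corrosive).
pH 0.6 meets the Category CR criterion (Corrosive), so the rust remover gel is Category CR.
Total Category CR: (one 8 fl oz container = 236.8 mL) + (one 20 fl oz container = 592 mL) = 828.8 mL.
By ocean vessel, Category CR is Forbidden regardless of quantity.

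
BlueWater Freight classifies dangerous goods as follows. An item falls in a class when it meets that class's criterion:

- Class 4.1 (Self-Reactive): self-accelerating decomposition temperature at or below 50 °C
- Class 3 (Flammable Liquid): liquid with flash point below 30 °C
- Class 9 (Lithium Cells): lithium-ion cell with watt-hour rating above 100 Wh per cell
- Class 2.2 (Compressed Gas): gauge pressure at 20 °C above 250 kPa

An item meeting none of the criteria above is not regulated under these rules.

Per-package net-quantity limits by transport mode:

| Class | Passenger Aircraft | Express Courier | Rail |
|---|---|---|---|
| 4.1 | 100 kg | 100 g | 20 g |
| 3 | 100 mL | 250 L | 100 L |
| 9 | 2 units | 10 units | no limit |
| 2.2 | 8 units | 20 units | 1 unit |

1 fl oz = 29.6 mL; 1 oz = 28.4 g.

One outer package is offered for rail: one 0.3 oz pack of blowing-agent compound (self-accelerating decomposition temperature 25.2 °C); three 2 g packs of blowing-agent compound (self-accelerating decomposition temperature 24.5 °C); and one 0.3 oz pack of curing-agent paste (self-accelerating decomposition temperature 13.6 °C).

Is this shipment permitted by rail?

Blowing-agent compound: self-accelerating decomposition temperature 25.2 °C ≤ 50 °C → Class 4.1 (Self-Reactive).
The blowing-agent compound has self-accelerating decomposition temperature 24.5 °C, which is ≤ 50 °C, so it is Class 4.1 (Self-Reactive).
The curing-agent paste has self-accelerating decomposition temperature 13.6 °C, which is ≤ 50 °C, so it is Class 4.1 (Self-Reactive).
Class 4.1 net quantity: (one 0.3 oz pack = 8.52 g) + (three 2 g packs = 6 g) + (one 0.3 oz pack = 8.52 g) = 23.04 g.
23.04 g > 20 g (rail limit, Class 4.1) — over the limit.

No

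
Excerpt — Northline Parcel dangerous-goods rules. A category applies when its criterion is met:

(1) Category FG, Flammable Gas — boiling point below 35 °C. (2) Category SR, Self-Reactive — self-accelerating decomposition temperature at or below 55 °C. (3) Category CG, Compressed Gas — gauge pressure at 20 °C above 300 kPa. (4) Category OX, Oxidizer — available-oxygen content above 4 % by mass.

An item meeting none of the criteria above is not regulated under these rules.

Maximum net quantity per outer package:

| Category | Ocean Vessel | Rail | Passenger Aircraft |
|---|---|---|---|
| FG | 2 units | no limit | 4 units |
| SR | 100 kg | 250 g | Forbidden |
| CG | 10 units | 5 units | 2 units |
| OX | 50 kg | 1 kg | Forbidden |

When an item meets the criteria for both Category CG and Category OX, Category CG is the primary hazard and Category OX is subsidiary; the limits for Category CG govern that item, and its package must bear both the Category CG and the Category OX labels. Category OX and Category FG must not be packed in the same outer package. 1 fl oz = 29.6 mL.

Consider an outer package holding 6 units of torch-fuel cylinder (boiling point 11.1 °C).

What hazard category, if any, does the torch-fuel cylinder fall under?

Boiling point 11.1 °C meets the Category FG criterion (Flammable Gas), so the torch-fuel cylinder is Category FG.

Category FG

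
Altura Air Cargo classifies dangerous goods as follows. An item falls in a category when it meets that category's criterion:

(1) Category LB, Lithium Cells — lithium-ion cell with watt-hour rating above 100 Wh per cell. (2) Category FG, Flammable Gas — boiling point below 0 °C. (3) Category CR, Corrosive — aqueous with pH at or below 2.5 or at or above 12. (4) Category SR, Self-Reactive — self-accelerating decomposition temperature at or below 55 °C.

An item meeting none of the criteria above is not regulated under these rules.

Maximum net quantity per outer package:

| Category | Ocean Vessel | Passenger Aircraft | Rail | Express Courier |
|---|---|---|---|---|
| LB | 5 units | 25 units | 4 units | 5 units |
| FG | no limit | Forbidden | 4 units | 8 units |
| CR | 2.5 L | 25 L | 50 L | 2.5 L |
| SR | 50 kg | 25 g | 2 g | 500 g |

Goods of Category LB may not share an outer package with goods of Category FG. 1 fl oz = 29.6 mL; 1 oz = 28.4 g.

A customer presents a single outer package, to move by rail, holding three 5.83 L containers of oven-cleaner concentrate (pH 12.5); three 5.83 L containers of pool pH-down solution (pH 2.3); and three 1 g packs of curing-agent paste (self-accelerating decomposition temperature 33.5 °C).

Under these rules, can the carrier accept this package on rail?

No

Oven-cleaner concentrate: pH 12.5 ≥ 12 → Category CR (Corrosive).
Pool pH-down solution: pH 2.3 ≤ 2.5 → Category CR (Corrosive).
Self-accelerating decomposition temperature 33.5 °C meets the Category SR criterion (Self-Reactive), so the curing-agent paste is Category SR.
Category CR net quantity: (three 5.83 L containers = 17.49 L) + (three 5.83 L containers = 17.49 L) = 34.98 L.
34.98 L is within the rail limit of 50 L for Category CR.
Category SR quantity: three 1 g packs = 3 g.
3 g exceeds the rail limit of 2 g for Category SR.
The segregation rule (Category LB with Category FG) does not apply to Category CR with Category SR.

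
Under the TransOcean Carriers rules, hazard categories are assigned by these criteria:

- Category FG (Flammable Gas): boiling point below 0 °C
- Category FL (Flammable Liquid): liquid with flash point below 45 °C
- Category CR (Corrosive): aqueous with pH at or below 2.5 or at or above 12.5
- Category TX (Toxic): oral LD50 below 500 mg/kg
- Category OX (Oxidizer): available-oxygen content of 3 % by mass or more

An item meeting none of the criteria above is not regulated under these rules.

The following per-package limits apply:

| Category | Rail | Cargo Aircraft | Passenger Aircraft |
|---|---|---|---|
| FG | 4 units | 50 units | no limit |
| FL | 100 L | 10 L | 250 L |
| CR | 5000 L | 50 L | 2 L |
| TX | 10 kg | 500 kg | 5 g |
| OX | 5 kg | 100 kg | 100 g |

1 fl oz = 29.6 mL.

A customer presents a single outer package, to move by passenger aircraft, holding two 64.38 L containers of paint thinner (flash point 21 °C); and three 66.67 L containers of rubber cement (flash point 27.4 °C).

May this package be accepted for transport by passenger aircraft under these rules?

With flash point 21 °C (< 45 °C), the paint thinner falls in Category FL.
With flash point 27.4 °C (< 45 °C), the rubber cement falls in Category FL.
Total Category FL: (two 64.38 L containers = 128.76 L) + (three 66.67 L containers = 200.01 L) = 328.77 L.
That exceeds the Category FL passenger aircraft limit of 250 L.

No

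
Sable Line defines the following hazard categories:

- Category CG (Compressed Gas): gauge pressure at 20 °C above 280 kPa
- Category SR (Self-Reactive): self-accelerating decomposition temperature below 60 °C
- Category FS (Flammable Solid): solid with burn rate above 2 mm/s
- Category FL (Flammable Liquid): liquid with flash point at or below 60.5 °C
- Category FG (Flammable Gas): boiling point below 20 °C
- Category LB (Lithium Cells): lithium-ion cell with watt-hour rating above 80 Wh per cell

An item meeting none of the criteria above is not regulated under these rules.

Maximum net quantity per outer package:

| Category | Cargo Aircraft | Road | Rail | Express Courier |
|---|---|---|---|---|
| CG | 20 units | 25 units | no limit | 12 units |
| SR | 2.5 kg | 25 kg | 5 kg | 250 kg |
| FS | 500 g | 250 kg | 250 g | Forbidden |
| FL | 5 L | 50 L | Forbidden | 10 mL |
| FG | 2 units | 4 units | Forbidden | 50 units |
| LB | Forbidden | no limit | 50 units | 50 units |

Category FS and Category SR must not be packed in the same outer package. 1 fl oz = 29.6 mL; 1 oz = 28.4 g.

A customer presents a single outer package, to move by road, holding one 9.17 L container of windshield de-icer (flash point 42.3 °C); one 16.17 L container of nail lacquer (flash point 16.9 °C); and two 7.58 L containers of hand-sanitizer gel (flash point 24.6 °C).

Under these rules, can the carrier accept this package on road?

Windshield de-icer: flash point 42.3 °C ≤ 60.5 °C → Category FL (Flammable Liquid).
The nail lacquer has flash point 16.9 °C, which is ≤ 60.5 °C, so it is Category FL (Flammable Liquid).
With flash point 24.6 °C (≤ 60.5 °C), the hand-sanitizer gel falls in Category FL.
Category FL net quantity: 9.17 L + 16.17 L + (two 7.58 L containers = 15.16 L) = 40.5 L.
That is within the Category FL road limit of 50 L.

Yes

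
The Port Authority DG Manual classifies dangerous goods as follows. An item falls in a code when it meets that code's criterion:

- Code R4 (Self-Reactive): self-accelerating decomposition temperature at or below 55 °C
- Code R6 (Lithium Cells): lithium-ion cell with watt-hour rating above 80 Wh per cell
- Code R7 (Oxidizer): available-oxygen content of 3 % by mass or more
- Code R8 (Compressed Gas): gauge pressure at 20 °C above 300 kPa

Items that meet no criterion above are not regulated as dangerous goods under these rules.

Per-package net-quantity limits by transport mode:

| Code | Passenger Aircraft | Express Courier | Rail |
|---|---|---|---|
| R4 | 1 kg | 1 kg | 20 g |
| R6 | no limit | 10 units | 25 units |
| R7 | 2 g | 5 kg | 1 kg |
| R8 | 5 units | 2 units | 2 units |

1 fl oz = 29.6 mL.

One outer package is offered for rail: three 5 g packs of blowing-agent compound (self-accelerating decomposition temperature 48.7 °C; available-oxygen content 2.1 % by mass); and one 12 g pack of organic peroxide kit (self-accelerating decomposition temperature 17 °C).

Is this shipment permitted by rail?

No

Self-accelerating decomposition temperature 48.7 °C meets the Code R4 criterion (Self-Reactive), so the blowing-agent compound is Code R4.
Organic peroxide kit: self-accelerating decomposition temperature 17 °C ≤ 55 °C → Code R4 (Self-Reactive).
Total Code R4: (three 5 g packs = 15 g) + 12 g = 27 g.
27 g > 20 g (rail limit, Code R4) — over the limit.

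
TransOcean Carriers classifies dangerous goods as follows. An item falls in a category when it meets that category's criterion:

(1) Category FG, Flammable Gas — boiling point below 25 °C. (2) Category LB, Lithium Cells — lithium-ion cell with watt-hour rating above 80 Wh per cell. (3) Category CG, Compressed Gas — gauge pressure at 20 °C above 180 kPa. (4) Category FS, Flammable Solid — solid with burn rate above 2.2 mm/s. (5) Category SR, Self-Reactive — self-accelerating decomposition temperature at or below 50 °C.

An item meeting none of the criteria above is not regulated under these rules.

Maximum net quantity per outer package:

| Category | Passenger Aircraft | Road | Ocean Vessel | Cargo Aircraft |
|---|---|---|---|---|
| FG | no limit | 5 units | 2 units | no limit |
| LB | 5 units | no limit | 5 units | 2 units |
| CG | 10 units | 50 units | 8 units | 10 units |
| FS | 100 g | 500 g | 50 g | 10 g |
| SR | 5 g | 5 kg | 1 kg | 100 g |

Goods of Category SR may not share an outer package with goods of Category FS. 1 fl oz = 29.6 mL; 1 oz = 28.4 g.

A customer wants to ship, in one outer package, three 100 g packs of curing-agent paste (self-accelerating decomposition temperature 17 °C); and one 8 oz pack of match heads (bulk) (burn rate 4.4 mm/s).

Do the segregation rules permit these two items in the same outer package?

Curing-agent paste: self-accelerating decomposition temperature 17 °C ≤ 50 °C → Category SR (Self-Reactive).
Match heads (bulk): burn rate 4.4 mm/s > 2.2 mm/s → Category FS (Flammable Solid).
Category SR and Category FS may not share an outer package.

No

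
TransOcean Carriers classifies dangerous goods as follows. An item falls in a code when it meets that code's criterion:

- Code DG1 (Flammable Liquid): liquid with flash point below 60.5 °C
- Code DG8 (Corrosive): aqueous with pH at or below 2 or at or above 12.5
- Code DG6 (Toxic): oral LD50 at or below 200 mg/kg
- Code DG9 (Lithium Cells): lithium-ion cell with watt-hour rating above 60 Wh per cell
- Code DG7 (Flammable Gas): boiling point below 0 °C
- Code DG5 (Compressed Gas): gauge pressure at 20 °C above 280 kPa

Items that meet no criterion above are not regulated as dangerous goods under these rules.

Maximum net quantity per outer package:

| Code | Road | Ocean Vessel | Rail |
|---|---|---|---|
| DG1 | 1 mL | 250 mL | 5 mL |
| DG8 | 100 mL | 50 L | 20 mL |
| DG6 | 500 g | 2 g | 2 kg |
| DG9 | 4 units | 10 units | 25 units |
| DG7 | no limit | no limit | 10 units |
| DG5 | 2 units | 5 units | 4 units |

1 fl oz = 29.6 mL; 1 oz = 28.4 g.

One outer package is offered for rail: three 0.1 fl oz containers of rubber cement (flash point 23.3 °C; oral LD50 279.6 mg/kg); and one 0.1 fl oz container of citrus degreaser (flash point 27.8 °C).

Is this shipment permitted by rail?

No

The rubber cement has flash point 23.3 °C, which is < 60.5 °C, so it is Code DG1 (Flammable Liquid).
With flash point 27.8 °C (< 60.5 °C), the citrus degreaser falls in Code DG1.
Total Code DG1: (three 0.1 fl oz containers = 8.88 mL) + (one 0.1 fl oz container = 2.96 mL) = 11.84 mL.
11.84 mL > 5 mL (rail limit, Code DG1) — over the limit.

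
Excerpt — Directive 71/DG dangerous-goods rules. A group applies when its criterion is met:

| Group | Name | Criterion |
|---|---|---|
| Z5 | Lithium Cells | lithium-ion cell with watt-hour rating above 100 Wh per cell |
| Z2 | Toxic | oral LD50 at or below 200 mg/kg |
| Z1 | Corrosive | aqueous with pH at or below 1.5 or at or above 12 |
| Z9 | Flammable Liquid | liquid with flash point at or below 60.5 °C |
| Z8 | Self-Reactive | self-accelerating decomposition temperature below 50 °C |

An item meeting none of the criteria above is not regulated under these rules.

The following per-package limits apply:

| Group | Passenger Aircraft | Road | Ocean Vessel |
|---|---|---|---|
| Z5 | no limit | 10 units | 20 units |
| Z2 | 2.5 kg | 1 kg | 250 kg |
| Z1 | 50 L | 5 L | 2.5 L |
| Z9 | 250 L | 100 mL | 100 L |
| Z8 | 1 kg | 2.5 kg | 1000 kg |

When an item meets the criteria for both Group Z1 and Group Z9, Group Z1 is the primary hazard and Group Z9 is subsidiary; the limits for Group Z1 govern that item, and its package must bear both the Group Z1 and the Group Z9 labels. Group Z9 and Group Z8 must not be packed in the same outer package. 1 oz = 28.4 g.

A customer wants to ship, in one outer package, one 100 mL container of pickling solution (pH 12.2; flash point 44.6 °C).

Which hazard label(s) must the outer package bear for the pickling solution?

Group Z1 and Z9

pH 12.2 meets the Group Z1 criterion (Corrosive), so the pickling solution is Group Z1.
Pickling solution: flash point 44.6 °C ≤ 60.5 °C → Group Z9 (Flammable Liquid).
By the precedence rule Group Z1 is primary and Group Z9 is subsidiary, and that rule requires both labels on the package.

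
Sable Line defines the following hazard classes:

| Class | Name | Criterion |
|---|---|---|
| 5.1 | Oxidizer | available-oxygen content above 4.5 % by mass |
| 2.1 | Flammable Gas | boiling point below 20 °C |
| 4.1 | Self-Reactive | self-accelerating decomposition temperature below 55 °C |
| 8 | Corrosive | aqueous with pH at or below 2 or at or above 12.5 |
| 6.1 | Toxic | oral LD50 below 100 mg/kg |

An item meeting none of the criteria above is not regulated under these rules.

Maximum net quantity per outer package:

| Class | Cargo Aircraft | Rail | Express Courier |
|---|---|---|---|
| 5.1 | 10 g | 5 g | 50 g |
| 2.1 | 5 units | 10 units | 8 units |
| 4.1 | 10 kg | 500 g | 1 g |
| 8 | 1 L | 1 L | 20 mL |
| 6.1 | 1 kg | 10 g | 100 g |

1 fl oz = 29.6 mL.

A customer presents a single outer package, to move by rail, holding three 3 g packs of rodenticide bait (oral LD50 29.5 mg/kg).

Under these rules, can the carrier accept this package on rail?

With oral LD50 29.5 mg/kg (< 100 mg/kg), the rodenticide bait falls in Class 6.1.
Class 6.1 quantity: three 3 g packs = 9 g.
That is within the Class 6.1 rail limit of 10 g.

Yes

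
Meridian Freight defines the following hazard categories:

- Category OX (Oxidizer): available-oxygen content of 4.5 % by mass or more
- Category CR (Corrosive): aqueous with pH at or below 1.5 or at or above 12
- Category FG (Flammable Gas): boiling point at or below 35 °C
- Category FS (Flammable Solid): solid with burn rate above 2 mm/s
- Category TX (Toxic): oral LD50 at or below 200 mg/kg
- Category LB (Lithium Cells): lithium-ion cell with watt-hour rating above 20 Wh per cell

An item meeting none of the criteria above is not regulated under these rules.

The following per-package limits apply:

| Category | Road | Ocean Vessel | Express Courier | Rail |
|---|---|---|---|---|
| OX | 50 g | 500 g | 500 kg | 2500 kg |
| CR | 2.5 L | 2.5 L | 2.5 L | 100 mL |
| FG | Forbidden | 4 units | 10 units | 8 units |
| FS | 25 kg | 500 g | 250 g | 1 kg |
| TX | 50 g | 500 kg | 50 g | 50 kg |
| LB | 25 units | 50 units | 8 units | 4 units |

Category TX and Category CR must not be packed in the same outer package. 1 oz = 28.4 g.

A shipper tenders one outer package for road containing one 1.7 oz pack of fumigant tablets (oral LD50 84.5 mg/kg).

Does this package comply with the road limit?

Yes

The fumigant tablets have oral LD50 84.5 mg/kg, which is ≤ 200 mg/kg, so they are Category TX (Toxic).
Category TX quantity: one 1.7 oz pack = 48.28 g.
48.28 g is within the road limit of 50 g for Category TX.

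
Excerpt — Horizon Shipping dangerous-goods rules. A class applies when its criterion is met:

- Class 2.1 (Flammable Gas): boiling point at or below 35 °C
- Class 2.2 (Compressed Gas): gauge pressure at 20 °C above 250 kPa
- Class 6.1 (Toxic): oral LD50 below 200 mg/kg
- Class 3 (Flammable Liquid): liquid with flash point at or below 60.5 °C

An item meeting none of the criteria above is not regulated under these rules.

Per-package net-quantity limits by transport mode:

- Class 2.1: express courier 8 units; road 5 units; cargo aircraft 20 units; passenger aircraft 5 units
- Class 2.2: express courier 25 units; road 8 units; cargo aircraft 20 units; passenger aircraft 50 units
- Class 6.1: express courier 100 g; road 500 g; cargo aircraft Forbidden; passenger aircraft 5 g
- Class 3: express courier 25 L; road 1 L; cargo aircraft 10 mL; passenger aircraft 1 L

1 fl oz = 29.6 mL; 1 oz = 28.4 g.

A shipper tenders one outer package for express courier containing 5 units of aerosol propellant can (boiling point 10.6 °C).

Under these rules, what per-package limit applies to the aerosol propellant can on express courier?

8 units

Aerosol propellant can: boiling point 10.6 °C ≤ 35 °C → Class 2.1 (Flammable Gas).
The express courier limit for Class 2.1 is 8 units.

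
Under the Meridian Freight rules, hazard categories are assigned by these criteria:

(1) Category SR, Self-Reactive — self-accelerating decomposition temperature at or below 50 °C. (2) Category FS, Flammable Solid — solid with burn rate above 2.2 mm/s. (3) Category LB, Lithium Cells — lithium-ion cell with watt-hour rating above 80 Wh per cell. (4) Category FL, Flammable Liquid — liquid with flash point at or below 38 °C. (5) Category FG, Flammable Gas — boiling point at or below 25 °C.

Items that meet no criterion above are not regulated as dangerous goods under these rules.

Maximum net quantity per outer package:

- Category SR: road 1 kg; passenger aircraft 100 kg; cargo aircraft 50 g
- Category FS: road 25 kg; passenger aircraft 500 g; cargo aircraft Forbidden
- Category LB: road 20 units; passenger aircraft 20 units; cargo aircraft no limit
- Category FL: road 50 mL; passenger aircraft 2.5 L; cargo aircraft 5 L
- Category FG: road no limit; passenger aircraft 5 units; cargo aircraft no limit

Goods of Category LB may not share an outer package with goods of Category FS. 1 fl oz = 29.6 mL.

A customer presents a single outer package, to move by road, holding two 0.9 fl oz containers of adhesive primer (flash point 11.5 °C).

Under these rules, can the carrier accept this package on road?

The adhesive primer has flash point 11.5 °C, which is ≤ 38 °C, so it is Category FL (Flammable Liquid).
Category FL quantity: two 0.9 fl oz containers = 53.28 mL.
53.28 mL exceeds the road limit of 50 mL for Category FL.

No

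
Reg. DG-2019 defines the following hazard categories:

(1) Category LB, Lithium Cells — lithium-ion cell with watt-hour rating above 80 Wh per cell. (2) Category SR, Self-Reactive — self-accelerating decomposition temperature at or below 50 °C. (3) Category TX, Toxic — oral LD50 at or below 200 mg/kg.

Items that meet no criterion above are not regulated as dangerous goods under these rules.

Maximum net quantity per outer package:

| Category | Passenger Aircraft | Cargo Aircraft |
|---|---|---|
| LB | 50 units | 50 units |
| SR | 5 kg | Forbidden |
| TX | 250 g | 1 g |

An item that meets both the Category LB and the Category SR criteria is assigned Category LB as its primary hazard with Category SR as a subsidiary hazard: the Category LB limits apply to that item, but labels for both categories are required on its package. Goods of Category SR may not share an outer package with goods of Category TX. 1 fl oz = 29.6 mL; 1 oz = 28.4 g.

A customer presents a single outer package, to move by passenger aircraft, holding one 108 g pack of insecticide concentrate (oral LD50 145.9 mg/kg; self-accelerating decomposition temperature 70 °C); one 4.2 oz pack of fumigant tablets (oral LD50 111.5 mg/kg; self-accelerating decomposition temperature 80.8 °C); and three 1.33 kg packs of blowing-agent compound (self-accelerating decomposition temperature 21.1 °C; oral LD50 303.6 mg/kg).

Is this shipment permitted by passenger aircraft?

No

Oral LD50 145.9 mg/kg meets the Category TX criterion (Toxic), so the insecticide concentrate is Category TX.
Fumigant tablets: oral LD50 111.5 mg/kg ≤ 200 mg/kg → Category TX (Toxic).
Blowing-agent compound: self-accelerating decomposition temperature 21.1 °C ≤ 50 °C → Category SR (Self-Reactive).
Category SR quantity: three 1.33 kg packs = 3.99 kg.
That is within the Category SR passenger aircraft limit of 5 kg.
Category TX net quantity: 108 g + (one 4.2 oz pack = 119.28 g) = 227.28 g.
227.28 g ≤ 250 g (passenger aircraft limit, Category TX) — within limit.
Category SR and Category TX may not share an outer package.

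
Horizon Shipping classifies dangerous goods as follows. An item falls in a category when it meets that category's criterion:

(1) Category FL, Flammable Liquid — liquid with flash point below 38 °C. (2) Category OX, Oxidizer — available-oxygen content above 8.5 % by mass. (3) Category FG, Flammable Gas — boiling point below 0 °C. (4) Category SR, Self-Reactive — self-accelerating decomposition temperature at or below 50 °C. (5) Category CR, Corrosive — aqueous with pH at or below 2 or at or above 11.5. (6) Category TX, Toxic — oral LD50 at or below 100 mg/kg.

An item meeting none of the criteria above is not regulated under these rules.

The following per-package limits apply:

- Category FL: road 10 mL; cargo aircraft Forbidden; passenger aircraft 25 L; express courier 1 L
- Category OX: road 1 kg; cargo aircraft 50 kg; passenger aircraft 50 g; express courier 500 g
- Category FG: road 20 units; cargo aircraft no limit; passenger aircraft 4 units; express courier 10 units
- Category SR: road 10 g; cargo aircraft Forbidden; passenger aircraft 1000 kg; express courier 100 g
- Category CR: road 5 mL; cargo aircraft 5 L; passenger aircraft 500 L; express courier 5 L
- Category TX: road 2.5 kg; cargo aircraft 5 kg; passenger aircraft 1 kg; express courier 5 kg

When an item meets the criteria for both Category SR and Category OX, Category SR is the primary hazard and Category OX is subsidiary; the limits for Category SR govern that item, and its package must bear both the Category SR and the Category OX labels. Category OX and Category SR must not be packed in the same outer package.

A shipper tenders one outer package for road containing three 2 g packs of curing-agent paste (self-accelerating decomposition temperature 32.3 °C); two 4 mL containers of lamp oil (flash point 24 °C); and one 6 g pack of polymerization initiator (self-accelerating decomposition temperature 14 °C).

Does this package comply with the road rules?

No

The curing-agent paste has self-accelerating decomposition temperature 32.3 °C, which is ≤ 50 °C, so it is Category SR (Self-Reactive).
Lamp oil: flash point 24 °C < 38 °C → Category FL (Flammable Liquid).
Self-accelerating decomposition temperature 14 °C meets the Category SR criterion (Self-Reactive), so the polymerization initiator is Category SR.
Total Category SR: (three 2 g packs = 6 g) + 6 g = 12 g.
12 g > 10 g (road limit, Category SR) — over the limit.
Category FL quantity: two 4 mL containers = 8 mL.
8 mL is within the road limit of 10 mL for Category FL.
The segregation rule (Category OX with Category SR) does not apply to Category SR with Category FL.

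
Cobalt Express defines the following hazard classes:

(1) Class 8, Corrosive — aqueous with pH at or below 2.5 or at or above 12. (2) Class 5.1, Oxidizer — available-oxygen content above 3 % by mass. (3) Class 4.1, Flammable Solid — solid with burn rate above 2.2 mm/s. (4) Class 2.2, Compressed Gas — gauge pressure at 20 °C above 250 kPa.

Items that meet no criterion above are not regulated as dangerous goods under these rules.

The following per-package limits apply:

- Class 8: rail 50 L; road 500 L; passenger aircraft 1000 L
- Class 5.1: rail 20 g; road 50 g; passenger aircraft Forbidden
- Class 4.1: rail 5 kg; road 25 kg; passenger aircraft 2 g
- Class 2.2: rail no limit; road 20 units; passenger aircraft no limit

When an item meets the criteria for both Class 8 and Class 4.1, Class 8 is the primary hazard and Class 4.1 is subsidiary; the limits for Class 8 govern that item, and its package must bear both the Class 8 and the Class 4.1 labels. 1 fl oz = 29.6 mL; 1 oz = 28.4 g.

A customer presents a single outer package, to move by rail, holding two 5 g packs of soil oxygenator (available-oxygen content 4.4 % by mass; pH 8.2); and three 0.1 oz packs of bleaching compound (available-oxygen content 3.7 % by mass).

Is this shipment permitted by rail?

Available-oxygen content 4.4 % by mass meets the Class 5.1 criterion (Oxidizer), so the soil oxygenator is Class 5.1.
Bleaching compound: available-oxygen content 3.7 % by mass > 3 % by mass → Class 5.1 (Oxidizer).
Total Class 5.1: (two 5 g packs = 10 g) + (three 0.1 oz packs = 8.52 g) = 18.52 g.
18.52 g ≤ 20 g (rail limit, Class 5.1) — within limit.

Yes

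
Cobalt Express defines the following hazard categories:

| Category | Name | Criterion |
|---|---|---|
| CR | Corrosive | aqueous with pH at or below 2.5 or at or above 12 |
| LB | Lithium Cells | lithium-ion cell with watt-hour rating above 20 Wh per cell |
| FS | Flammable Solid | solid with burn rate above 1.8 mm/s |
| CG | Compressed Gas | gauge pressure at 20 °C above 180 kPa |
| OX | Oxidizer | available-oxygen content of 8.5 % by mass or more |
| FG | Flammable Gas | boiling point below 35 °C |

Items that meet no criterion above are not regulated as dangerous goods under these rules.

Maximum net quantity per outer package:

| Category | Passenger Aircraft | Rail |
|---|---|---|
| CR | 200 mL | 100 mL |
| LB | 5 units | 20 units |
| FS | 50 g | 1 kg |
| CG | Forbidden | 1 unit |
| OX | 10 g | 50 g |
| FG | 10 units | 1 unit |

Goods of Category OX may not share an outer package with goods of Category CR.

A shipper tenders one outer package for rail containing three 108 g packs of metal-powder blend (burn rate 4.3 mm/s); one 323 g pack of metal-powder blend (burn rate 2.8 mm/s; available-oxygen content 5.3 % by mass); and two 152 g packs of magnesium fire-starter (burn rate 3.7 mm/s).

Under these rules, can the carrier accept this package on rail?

Yes

Burn rate 4.3 mm/s meets the Category FS criterion (Flammable Solid), so the metal-powder blend is Category FS.
Metal-powder blend: burn rate 2.8 mm/s > 1.8 mm/s → Category FS (Flammable Solid).
Burn rate 3.7 mm/s meets the Category FS criterion (Flammable Solid), so the magnesium fire-starter is Category FS.
Total Category FS: (three 108 g packs = 324 g) + 323 g + (two 152 g packs = 304 g) = 951 g.
951 g ≤ 1 kg (rail limit, Category FS) — within limit.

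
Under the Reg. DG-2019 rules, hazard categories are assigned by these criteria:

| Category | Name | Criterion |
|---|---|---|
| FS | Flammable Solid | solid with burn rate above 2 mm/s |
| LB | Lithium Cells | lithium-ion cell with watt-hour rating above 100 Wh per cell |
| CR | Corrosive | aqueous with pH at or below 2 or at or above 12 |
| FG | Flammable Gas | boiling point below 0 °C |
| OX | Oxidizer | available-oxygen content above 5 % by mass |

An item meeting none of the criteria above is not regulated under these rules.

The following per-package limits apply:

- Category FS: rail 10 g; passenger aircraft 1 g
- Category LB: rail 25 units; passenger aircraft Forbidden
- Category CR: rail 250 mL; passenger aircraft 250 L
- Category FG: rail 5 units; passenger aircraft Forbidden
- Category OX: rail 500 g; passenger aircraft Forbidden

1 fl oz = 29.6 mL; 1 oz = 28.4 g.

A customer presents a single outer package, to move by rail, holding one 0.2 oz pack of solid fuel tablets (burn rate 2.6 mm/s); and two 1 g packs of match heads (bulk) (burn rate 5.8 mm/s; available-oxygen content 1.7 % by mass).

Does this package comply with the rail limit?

Yes

Solid fuel tablets: burn rate 2.6 mm/s > 2 mm/s → Category FS (Flammable Solid).
Match heads (bulk): burn rate 5.8 mm/s > 2 mm/s → Category FS (Flammable Solid).
Total Category FS: (one 0.2 oz pack = 5.68 g) + (two 1 g packs = 2 g) = 7.68 g.
7.68 g is within the rail limit of 10 g for Category FS.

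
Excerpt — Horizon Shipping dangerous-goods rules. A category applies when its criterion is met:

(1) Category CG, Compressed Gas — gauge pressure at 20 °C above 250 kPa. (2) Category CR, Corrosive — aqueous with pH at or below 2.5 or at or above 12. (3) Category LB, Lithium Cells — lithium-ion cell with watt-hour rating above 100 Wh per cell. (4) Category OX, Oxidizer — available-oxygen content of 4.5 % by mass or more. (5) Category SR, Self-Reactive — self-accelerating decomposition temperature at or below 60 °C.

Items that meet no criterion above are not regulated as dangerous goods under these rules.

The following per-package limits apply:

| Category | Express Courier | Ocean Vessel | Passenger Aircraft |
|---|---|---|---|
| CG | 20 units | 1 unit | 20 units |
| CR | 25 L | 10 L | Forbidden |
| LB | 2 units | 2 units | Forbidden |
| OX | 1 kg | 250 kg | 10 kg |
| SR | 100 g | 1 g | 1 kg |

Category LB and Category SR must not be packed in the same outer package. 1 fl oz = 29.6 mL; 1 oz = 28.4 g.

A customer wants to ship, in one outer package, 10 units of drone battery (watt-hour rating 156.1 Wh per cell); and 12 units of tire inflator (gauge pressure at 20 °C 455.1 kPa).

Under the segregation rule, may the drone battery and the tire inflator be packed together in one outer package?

Yes

Watt-hour rating 156.1 Wh per cell meets the Category LB criterion (Lithium Cells), so the drone battery is Category LB.
With gauge pressure at 20 °C 455.1 kPa (> 250 kPa), the tire inflator falls in Category CG.
No segregation rule bars Category LB with Category CG.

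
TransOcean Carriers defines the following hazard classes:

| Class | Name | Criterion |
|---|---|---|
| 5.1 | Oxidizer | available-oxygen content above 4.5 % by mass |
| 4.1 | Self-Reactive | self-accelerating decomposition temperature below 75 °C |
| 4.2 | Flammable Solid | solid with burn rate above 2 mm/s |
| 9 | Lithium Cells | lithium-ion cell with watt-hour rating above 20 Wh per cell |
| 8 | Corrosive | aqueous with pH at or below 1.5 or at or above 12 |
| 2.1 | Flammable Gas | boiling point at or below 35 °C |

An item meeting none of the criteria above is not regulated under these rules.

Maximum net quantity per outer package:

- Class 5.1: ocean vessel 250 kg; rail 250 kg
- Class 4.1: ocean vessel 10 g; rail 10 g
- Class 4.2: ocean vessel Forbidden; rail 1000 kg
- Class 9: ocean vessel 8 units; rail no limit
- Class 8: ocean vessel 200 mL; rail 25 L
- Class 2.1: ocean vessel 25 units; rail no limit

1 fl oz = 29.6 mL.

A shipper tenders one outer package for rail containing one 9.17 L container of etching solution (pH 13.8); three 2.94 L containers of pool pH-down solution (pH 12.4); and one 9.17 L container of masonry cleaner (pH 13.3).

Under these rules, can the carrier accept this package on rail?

The etching solution has pH 13.8, which is ≥ 12, so it is Class 8 (Corrosive).
Pool pH-down solution: pH 12.4 ≥ 12 → Class 8 (Corrosive).
With pH 13.3 (≥ 12), the masonry cleaner falls in Class 8.
Total Class 8: 9.17 L + (three 2.94 L containers = 8.82 L) + 9.17 L = 27.16 L.
27.16 L exceeds the rail limit of 25 L for Class 8.

No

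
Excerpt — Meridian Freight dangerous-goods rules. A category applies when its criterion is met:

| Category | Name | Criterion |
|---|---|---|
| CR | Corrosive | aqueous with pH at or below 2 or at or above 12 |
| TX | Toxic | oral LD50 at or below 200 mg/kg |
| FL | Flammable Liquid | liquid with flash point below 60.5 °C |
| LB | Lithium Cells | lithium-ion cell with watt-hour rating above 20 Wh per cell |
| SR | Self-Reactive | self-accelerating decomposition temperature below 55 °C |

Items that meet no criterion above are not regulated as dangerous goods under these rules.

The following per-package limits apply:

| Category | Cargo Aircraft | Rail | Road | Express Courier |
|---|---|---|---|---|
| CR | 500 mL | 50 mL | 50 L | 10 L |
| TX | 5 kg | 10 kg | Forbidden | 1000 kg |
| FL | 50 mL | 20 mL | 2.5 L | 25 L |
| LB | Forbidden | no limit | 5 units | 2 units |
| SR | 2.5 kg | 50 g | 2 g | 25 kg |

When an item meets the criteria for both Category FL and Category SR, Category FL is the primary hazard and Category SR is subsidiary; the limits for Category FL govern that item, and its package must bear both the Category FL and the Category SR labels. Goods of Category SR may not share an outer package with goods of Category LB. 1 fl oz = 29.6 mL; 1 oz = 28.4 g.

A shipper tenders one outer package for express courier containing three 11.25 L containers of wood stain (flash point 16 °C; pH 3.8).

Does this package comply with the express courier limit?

No

The wood stain has flash point 16 °C, which is < 60.5 °C, so it is Category FL (Flammable Liquid).
Category FL quantity: three 11.25 L containers = 33.75 L.
33.75 L > 25 L (express courier limit, Category FL) — over the limit.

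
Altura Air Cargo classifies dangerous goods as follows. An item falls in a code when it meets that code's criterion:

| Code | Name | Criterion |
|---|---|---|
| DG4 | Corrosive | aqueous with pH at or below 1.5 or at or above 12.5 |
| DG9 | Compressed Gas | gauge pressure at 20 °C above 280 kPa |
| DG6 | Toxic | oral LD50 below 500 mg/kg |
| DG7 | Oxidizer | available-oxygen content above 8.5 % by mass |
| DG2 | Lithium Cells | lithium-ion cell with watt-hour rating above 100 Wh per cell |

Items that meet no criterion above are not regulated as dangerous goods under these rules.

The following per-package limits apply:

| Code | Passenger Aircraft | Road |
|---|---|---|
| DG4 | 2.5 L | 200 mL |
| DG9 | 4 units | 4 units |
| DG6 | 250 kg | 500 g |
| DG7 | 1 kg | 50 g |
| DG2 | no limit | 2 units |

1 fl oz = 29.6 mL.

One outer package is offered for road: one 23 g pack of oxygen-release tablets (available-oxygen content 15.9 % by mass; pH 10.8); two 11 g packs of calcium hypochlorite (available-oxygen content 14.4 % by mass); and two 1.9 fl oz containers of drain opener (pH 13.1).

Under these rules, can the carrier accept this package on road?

Oxygen-release tablets: available-oxygen content 15.9 % by mass > 8.5 % by mass → Code DG7 (Oxidizer).
Calcium hypochlorite: available-oxygen content 14.4 % by mass > 8.5 % by mass → Code DG7 (Oxidizer).
Drain opener: pH 13.1 ≥ 12.5 → Code DG4 (Corrosive).
Code DG7 net quantity: 23 g + (two 11 g packs = 22 g) = 45 g.
45 g ≤ 50 g (road limit, Code DG7) — within limit.
Code DG4 quantity: two 1.9 fl oz containers = 112.48 mL.
112.48 mL is within the road limit of 200 mL for Code DG4.
Every hazard code is within its road limit and no segregation rule is violated.

Yes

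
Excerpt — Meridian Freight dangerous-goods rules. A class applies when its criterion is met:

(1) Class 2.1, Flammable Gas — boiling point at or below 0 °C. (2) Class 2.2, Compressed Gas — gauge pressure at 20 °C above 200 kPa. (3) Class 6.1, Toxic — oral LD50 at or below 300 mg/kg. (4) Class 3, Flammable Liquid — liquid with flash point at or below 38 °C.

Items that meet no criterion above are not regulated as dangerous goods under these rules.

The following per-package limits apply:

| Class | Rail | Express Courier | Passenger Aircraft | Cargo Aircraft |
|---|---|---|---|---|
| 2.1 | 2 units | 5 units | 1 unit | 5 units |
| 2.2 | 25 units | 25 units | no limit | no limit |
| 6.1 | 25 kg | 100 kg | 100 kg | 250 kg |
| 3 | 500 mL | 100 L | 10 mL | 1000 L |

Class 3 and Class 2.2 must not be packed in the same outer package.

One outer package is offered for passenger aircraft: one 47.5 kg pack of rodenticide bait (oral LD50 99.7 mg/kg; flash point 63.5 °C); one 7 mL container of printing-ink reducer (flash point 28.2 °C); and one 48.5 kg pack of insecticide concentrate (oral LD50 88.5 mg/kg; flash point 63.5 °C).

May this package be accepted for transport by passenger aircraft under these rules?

Oral LD50 99.7 mg/kg meets the Class 6.1 criterion (Toxic), so the rodenticide bait is Class 6.1.
Printing-ink reducer: flash point 28.2 °C ≤ 38 °C → Class 3 (Flammable Liquid).
With oral LD50 88.5 mg/kg (≤ 300 mg/kg), the insecticide concentrate falls in Class 6.1.
Class 6.1 net quantity: 47.5 kg + 48.5 kg = 96 kg.
96 kg is within the passenger aircraft limit of 100 kg for Class 6.1.
Class 3 quantity: 7 mL.
7 mL ≤ 10 mL (passenger aircraft limit, Class 3) — within limit.
The segregation rule (Class 3 with Class 2.2) does not apply to Class 6.1 with Class 3.
Every hazard class is within its passenger aircraft limit and no segregation rule is violated.

Yes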